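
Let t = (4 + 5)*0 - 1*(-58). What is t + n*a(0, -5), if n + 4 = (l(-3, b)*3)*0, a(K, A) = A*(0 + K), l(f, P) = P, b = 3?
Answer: 58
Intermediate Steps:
a(K, A) = A*K
n = -4 (n = -4 + (3*3)*0 = -4 + 9*0 = -4 + 0 = -4)
t = 58 (t = 9*0 + 58 = 0 + 58 = 58)
t + n*a(0, -5) = 58 - (-20)*0 = 58 - 4*0 = 58 + 0 = 58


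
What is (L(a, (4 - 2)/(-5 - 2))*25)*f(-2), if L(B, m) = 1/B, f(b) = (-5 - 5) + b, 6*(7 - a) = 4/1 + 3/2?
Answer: -3600/73 ≈ -49.315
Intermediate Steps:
a = 73/12 (a = 7 - (4/1 + 3/2)/6 = 7 - (4*1 + 3*(½))/6 = 7 - (4 + 3/2)/6 = 7 - ⅙*11/2 = 7 - 11/12 = 73/12 ≈ 6.0833)
f(b) = -10 + b
(L(a, (4 - 2)/(-5 - 2))*25)*f(-2) = (25/(73/12))*(-10 - 2) = ((12/73)*25)*(-12) = (300/73)*(-12) = -3600/73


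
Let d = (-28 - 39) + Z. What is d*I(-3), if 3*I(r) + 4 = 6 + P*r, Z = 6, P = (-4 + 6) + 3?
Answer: 793/3 ≈ 264.33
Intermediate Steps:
P = 5 (P = 2 + 3 = 5)
I(r) = ⅔ + 5*r/3 (I(r) = -4/3 + (6 + 5*r)/3 = -4/3 + (2 + 5*r/3) = ⅔ + 5*r/3)
d = -61 (d = (-28 - 39) + 6 = -67 + 6 = -61)
d*I(-3) = -61*(⅔ + (5/3)*(-3)) = -61*(⅔ - 5) = -61*(-13/3) = 793/3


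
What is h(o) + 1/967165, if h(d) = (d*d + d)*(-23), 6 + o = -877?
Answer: -17324379814769/967165 ≈ -1.7913e+7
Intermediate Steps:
o = -883 (o = -6 - 877 = -883)
h(d) = -23*d - 23*d² (h(d) = (d² + d)*(-23) = (d + d²)*(-23) = -23*d - 23*d²)
h(o) + 1/967165 = -23*(-883)*(1 - 883) + 1/967165 = -23*(-883)*(-882) + 1/967165 = -17912538 + 1/967165 = -17324379814769/967165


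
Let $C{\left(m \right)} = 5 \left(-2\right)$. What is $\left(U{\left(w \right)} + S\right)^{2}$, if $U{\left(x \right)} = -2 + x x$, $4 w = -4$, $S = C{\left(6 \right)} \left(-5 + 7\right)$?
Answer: $441$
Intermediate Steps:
$C{\left(m \right)} = -10$
$S = -20$ ($S = - 10 \left(-5 + 7\right) = \left(-10\right) 2 = -20$)
$w = -1$ ($w = \frac{1}{4} \left(-4\right) = -1$)
$U{\left(x \right)} = -2 + x^{2}$
$\left(U{\left(w \right)} + S\right)^{2} = \left(\left(-2 + \left(-1\right)^{2}\right) - 20\right)^{2} = \left(\left(-2 + 1\right) - 20\right)^{2} = \left(-1 - 20\right)^{2} = \left(-21\right)^{2} = 441$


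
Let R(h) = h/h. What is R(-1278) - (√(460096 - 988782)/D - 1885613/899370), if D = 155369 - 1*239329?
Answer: 2784983/899370 + I*√528686/83960 ≈ 3.0966 + 0.0086602*I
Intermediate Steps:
D = -83960 (D = 155369 - 239329 = -83960)
R(h) = 1
R(-1278) - (√(460096 - 988782)/D - 1885613/899370) = 1 - (√(460096 - 988782)/(-83960) - 1885613/899370) = 1 - (√(-528686)*(-1/83960) - 1885613*1/899370) = 1 - ((I*√528686)*(-1/83960) - 1885613/899370) = 1 - (-I*√528686/83960 - 1885613/899370) = 1 - (-1885613/899370 - I*√528686/83960) = 1 + (1885613/899370 + I*√528686/83960) = 2784983/899370 + I*√528686/83960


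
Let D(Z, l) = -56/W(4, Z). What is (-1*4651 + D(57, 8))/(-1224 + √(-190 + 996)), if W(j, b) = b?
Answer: 54093252/14225015 + 265163*√806/85350090 ≈ 3.8909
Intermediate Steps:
D(Z, l) = -56/Z
(-1*4651 + D(57, 8))/(-1224 + √(-190 + 996)) = (-1*4651 - 56/57)/(-1224 + √(-190 + 996)) = (-4651 - 56*1/57)/(-1224 + √806) = (-4651 - 56/57)/(-1224 + √806) = -265163/(57*(-1224 + √806))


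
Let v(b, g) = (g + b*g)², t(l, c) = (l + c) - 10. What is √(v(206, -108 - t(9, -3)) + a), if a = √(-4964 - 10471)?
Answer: √(463454784 + 21*I*√35) ≈ 21528.0 + 0.e-3*I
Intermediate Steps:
t(l, c) = -10 + c + l (t(l, c) = (c + l) - 10 = -10 + c + l)
a = 21*I*√35 (a = √(-15435) = 21*I*√35 ≈ 124.24*I)
√(v(206, -108 - t(9, -3)) + a) = √((-108 - (-10 - 3 + 9))²*(1 + 206)² + 21*I*√35) = √((-108 - 1*(-4))²*207² + 21*I*√35) = √((-108 + 4)²*42849 + 21*I*√35) = √((-104)²*42849 + 21*I*√35) = √(10816*42849 + 21*I*√35) = √(463454784 + 21*I*√35)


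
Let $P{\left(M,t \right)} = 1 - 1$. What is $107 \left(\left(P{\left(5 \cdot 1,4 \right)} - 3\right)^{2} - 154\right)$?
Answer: $-15515$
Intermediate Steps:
$P{\left(M,t \right)} = 0$ ($P{\left(M,t \right)} = 1 - 1 = 0$)
$107 \left(\left(P{\left(5 \cdot 1,4 \right)} - 3\right)^{2} - 154\right) = 107 \left(\left(0 - 3\right)^{2} - 154\right) = 107 \left(\left(-3\right)^{2} - 154\right) = 107 \left(9 - 154\right) = 107 \left(-145\right) = -15515$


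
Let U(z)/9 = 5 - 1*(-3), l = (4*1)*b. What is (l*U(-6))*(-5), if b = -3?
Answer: 4320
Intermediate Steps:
l = -12 (l = (4*1)*(-3) = 4*(-3) = -12)
U(z) = 72 (U(z) = 9*(5 - 1*(-3)) = 9*(5 + 3) = 9*8 = 72)
(l*U(-6))*(-5) = -12*72*(-5) = -864*(-5) = 4320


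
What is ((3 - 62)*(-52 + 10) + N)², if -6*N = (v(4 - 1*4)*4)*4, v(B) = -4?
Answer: 55741156/9 ≈ 6.1935e+6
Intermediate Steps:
N = 32/3 (N = -(-4*4)*4/6 = -(-8)*4/3 = -⅙*(-64) = 32/3 ≈ 10.667)
((3 - 62)*(-52 + 10) + N)² = ((3 - 62)*(-52 + 10) + 32/3)² = (-59*(-42) + 32/3)² = (2478 + 32/3)² = (7466/3)² = 55741156/9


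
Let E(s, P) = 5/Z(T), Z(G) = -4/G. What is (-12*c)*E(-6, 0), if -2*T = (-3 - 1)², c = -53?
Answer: 6360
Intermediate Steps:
T = -8 (T = -(-3 - 1)²/2 = -½*(-4)² = -½*16 = -8)
E(s, P) = 10 (E(s, P) = 5/((-4/(-8))) = 5/((-4*(-⅛))) = 5/(½) = 5*2 = 10)
(-12*c)*E(-6, 0) = -12*(-53)*10 = -1*(-636)*10 = 636*10 = 6360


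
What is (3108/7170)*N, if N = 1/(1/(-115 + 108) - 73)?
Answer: -1813/305920 ≈ -0.0059264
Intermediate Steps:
N = -7/512 (N = 1/(1/(-7) - 73) = 1/(-⅐ - 73) = 1/(-512/7) = -7/512 ≈ -0.013672)
(3108/7170)*N = (3108/7170)*(-7/512) = (3108*(1/7170))*(-7/512) = (518/1195)*(-7/512) = -1813/305920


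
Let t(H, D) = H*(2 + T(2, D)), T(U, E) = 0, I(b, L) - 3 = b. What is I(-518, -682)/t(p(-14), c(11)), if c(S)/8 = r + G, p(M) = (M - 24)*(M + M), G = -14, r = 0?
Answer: -515/2128 ≈ -0.24201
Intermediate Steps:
I(b, L) = 3 + b
p(M) = 2*M*(-24 + M) (p(M) = (-24 + M)*(2*M) = 2*M*(-24 + M))
c(S) = -112 (c(S) = 8*(0 - 14) = 8*(-14) = -112)
t(H, D) = 2*H (t(H, D) = H*(2 + 0) = H*2 = 2*H)
I(-518, -682)/t(p(-14), c(11)) = (3 - 518)/((2*(2*(-14)*(-24 - 14)))) = -515/(2*(2*(-14)*(-38))) = -515/(2*1064) = -515/2128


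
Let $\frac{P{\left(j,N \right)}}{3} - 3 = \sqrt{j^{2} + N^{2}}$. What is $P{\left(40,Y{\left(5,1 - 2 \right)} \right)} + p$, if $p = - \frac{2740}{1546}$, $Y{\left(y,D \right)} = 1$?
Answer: $\frac{5587}{773} + 3 \sqrt{1601} \approx 127.27$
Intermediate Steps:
$p = - \frac{1370}{773}$ ($p = \left(-2740\right) \frac{1}{1546} = - \frac{1370}{773} \approx -1.7723$)
$P{\left(j,N \right)} = 9 + 3 \sqrt{N^{2} + j^{2}}$ ($P{\left(j,N \right)} = 9 + 3 \sqrt{j^{2} + N^{2}} = 9 + 3 \sqrt{N^{2} + j^{2}}$)
$P{\left(40,Y{\left(5,1 - 2 \right)} \right)} + p = \left(9 + 3 \sqrt{1^{2} + 40^{2}}\right) - \frac{1370}{773} = \left(9 + 3 \sqrt{1 + 1600}\right) - \frac{1370}{773} = \left(9 + 3 \sqrt{1601}\right) - \frac{1370}{773} = \frac{5587}{773} + 3 \sqrt{1601}$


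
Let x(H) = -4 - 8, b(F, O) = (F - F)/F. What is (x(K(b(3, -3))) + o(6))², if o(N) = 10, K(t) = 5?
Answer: 4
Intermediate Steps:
b(F, O) = 0 (b(F, O) = 0/F = 0)
x(H) = -12
(x(K(b(3, -3))) + o(6))² = (-12 + 10)² = (-2)² = 4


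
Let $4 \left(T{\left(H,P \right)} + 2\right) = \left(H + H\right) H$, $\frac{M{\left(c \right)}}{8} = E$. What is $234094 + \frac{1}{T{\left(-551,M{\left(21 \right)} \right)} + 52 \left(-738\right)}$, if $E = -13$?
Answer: $\frac{53103053432}{226845} \approx 2.3409 \cdot 10^{5}$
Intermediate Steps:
$M{\left(c \right)} = -104$ ($M{\left(c \right)} = 8 \left(-13\right) = -104$)
$T{\left(H,P \right)} = -2 + \frac{H^{2}}{2}$ ($T{\left(H,P \right)} = -2 + \frac{\left(H + H\right) H}{4} = -2 + \frac{2 H H}{4} = -2 + \frac{2 H^{2}}{4} = -2 + \frac{H^{2}}{2}$)
$234094 + \frac{1}{T{\left(-551,M{\left(21 \right)} \right)} + 52 \left(-738\right)} = 234094 + \frac{1}{\left(-2 + \frac{\left(-551\right)^{2}}{2}\right) + 52 \left(-738\right)} = 234094 + \frac{1}{\left(-2 + \frac{1}{2} \cdot 303601\right) - 38376} = 234094 + \frac{1}{\left(-2 + \frac{303601}{2}\right) - 38376} = 234094 + \frac{1}{\frac{303597}{2} - 38376} = 234094 + \frac{1}{\frac{226845}{2}} = 234094 + \frac{2}{226845} = \frac{53103053432}{226845}$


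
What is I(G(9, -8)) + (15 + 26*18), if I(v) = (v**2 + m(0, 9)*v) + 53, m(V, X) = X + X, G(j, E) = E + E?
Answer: 504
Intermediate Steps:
G(j, E) = 2*E
m(V, X) = 2*X
I(v) = 53 + v**2 + 18*v (I(v) = (v**2 + (2*9)*v) + 53 = (v**2 + 18*v) + 53 = 53 + v**2 + 18*v)
I(G(9, -8)) + (15 + 26*18) = (53 + (2*(-8))**2 + 18*(2*(-8))) + (15 + 26*18) = (53 + (-16)**2 + 18*(-16)) + (15 + 468) = (53 + 256 - 288) + 483 = 21 + 483 = 504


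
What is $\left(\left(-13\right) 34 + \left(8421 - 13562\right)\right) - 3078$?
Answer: $-8661$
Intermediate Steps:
$\left(\left(-13\right) 34 + \left(8421 - 13562\right)\right) - 3078 = \left(-442 - 5141\right) - 3078 = -5583 - 3078 = -8661$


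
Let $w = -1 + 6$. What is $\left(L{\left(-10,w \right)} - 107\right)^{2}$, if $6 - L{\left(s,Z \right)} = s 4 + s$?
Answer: $2601$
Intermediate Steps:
$w = 5$
$L{\left(s,Z \right)} = 6 - 5 s$ ($L{\left(s,Z \right)} = 6 - \left(s 4 + s\right) = 6 - \left(4 s + s\right) = 6 - 5 s$)
$\left(L{\left(-10,w \right)} - 107\right)^{2} = \left(\left(6 - -50\right) - 107\right)^{2} = \left(\left(6 + 50\right) - 107\right)^{2} = \left(56 - 107\right)^{2} = \left(-51\right)^{2} = 2601$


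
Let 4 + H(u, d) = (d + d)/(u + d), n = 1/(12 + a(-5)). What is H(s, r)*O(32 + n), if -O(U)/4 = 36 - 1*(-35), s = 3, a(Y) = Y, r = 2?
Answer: 4544/5 ≈ 908.80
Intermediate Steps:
n = 1/7 (n = 1/(12 - 5) = 1/7 ≈ 0.14286)
H(u, d) = -4 + 2*d/(d + u) (H(u, d) = -4 + (d + d)/(u + d) = -4 + (2*d)/(d + u) = -4 + 2*d/(d + u))
O(U) = -284 (O(U) = -4*(36 - 1*(-35)) = -4*(36 + 35) = -4*71 = -284)
H(s, r)*O(32 + n) = (2*(-1*2 - 2*3)/(2 + 3))*(-284) = (2*(-2 - 6)/5)*(-284) = (2*(1/5)*(-8))*(-284) = -16/5*(-284) = 4544/5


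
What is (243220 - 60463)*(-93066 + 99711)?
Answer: 1214420265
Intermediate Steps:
(243220 - 60463)*(-93066 + 99711) = 182757*6645 = 1214420265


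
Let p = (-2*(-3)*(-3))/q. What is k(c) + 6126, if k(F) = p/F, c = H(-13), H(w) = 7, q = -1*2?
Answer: 42891/7 ≈ 6127.3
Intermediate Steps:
q = -2
c = 7
p = 9 (p = (-2*(-3)*(-3))/(-2) = (6*(-3))*(-½) = -18*(-½) = 9)
k(F) = 9/F
k(c) + 6126 = 9/7 + 6126 = 42891/7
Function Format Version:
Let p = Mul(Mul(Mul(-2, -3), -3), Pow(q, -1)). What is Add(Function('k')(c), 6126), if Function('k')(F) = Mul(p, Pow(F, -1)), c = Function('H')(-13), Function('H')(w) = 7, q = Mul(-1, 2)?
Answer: Rational(42891, 7) ≈ 6127.3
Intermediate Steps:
q = -2
c = 7
p = 9 (p = Mul(Mul(Mul(-2, -3), -3), Pow(-2, -1)) = Mul(Mul(6, -3), Rational(-1, 2)) = Mul(-18, Rational(-1, 2)) = 9)
Function('k')(F) = Mul(9, Pow(F, -1))
Add(Function('k')(c), 6126) = Add(Mul(9, Pow(7, -1)), 6126) = Add(Mul(9, Rational(1, 7)), 6126) = Add(Rational(9, 7), 6126) = Rational(42891, 7)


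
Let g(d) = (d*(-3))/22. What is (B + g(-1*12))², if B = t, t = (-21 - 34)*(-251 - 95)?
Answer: 43826585104/121 ≈ 3.6220e+8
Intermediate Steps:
t = 19030 (t = -55*(-346) = 19030)
g(d) = -3*d/22 (g(d) = -3*d*(1/22) = -3*d/22)
B = 19030
(B + g(-1*12))² = (19030 - (-3)*12/22)² = (19030 - 3/22*(-12))² = (19030 + 18/11)² = (209348/11)² = 43826585104/121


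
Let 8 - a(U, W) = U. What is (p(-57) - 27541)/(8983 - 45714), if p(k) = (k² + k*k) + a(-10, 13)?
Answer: 21025/36731 ≈ 0.57240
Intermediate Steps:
a(U, W) = 8 - U
p(k) = 18 + 2*k² (p(k) = (k² + k*k) + (8 - 1*(-10)) = (k² + k²) + (8 + 10) = 2*k² + 18 = 18 + 2*k²)
(p(-57) - 27541)/(8983 - 45714) = ((18 + 2*(-57)²) - 27541)/(8983 - 45714) = ((18 + 2*3249) - 27541)/(-36731) = ((18 + 6498) - 27541)*(-1/36731) = (6516 - 27541)*(-1/36731) = -21025*(-1/36731) = 21025/36731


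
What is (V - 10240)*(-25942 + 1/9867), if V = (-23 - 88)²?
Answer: -532672972753/9867 ≈ -5.3985e+7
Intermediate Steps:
V = 12321 (V = (-111)² = 12321)
(V - 10240)*(-25942 + 1/9867) = (12321 - 10240)*(-25942 + 1/9867) = 2081*(-25942 + 1/9867) = 2081*(-255969713/9867) = -532672972753/9867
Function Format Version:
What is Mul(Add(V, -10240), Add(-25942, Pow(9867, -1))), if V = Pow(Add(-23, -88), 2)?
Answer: Rational(-532672972753, 9867) ≈ -5.3985e+7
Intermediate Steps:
V = 12321 (V = Pow(-111, 2) = 12321)
Mul(Add(V, -10240), Add(-25942, Pow(9867, -1))) = Mul(Add(12321, -10240), Add(-25942, Pow(9867, -1))) = Mul(2081, Add(-25942, Rational(1, 9867))) = Mul(2081, Rational(-255969713, 9867)) = Rational(-532672972753, 9867)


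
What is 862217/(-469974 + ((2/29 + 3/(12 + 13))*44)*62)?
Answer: -625107325/340357414 ≈ -1.8366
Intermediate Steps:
862217/(-469974 + ((2/29 + 3/(12 + 13))*44)*62) = 862217/(-469974 + ((2*(1/29) + 3/25)*44)*62) = 862217/(-469974 + ((2/29 + 3*(1/25))*44)*62) = 862217/(-469974 + ((2/29 + 3/25)*44)*62) = 862217/(-469974 + ((137/725)*44)*62) = 862217/(-469974 + (6028/725)*62) = 862217/(-469974 + 373736/725) = 862217/(-340357414/725) = 862217*(-725/340357414) = -625107325/340357414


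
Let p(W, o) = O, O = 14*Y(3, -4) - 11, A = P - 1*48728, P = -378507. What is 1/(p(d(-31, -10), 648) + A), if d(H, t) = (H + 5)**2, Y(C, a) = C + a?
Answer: -1/427260 ≈ -2.3405e-6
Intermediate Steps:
A = -427235 (A = -378507 - 1*48728 = -378507 - 48728 = -427235)
d(H, t) = (5 + H)**2
O = -25 (O = 14*(3 - 4) - 11 = 14*(-1) - 11 = -14 - 11 = -25)
p(W, o) = -25
1/(p(d(-31, -10), 648) + A) = 1/(-25 - 427235) = 1/(-427260) = -1/427260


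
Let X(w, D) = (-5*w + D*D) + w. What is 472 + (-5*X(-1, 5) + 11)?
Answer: 338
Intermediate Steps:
X(w, D) = D**2 - 4*w (X(w, D) = (-5*w + D**2) + w = (D**2 - 5*w) + w = D**2 - 4*w)
472 + (-5*X(-1, 5) + 11) = 472 + (-5*(5**2 - 4*(-1)) + 11) = 472 + (-5*(25 + 4) + 11) = 472 + (-5*29 + 11) = 472 + (-145 + 11) = 472 - 134 = 338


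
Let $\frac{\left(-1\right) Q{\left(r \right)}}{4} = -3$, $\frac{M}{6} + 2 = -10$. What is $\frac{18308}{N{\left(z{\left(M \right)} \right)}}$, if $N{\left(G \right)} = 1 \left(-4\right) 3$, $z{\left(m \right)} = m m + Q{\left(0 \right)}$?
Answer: $- \frac{4577}{3} \approx -1525.7$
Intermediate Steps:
$M = -72$ ($M = -12 + 6 \left(-10\right) = -12 - 60 = -72$)
$Q{\left(r \right)} = 12$ ($Q{\left(r \right)} = \left(-4\right) \left(-3\right) = 12$)
$z{\left(m \right)} = 12 + m^{2}$ ($z{\left(m \right)} = m m + 12 = m^{2} + 12 = 12 + m^{2}$)
$N{\left(G \right)} = -12$ ($N{\left(G \right)} = \left(-4\right) 3 = -12$)
$\frac{18308}{N{\left(z{\left(M \right)} \right)}} = \frac{18308}{-12} = 18308 \left(- \frac{1}{12}\right) = - \frac{4577}{3}$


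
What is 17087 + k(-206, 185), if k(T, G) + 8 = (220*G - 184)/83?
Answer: 1458073/83 ≈ 17567.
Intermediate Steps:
k(T, G) = -848/83 + 220*G/83 (k(T, G) = -8 + (220*G - 184)/83 = -8 + (-184 + 220*G)*(1/83) = -8 + (-184/83 + 220*G/83) = -848/83 + 220*G/83)
17087 + k(-206, 185) = 17087 + (-848/83 + (220/83)*185) = 17087 + (-848/83 + 40700/83) = 17087 + 39852/83 = 1458073/83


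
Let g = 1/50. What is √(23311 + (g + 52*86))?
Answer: √2778302/10 ≈ 166.68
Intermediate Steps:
g = 1/50 ≈ 0.020000
√(23311 + (g + 52*86)) = √(23311 + (1/50 + 52*86)) = √(23311 + (1/50 + 4472)) = √(23311 + 223601/50) = √(1389151/50) = √2778302/10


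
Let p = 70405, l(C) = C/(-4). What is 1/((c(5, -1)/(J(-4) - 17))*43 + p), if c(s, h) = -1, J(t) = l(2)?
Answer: 35/2464261 ≈ 1.4203e-5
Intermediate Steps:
l(C) = -C/4 (l(C) = C*(-¼) = -C/4)
J(t) = -½ (J(t) = -¼*2 = -½)
1/((c(5, -1)/(J(-4) - 17))*43 + p) = 1/((-1/(-½ - 17))*43 + 70405) = 1/((-1/(-35/2))*43 + 70405) = 1/(-2/35*(-1)*43 + 70405) = 1/((2/35)*43 + 70405) = 1/(86/35 + 70405) = 1/(2464261/35) = 35/2464261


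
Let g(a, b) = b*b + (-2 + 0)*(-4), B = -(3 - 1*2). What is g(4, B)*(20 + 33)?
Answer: 477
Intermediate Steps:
B = -1 (B = -(3 - 2) = -1*1 = -1)
g(a, b) = 8 + b² (g(a, b) = b² - 2*(-4) = b² + 8 = 8 + b²)
g(4, B)*(20 + 33) = (8 + (-1)²)*(20 + 33) = (8 + 1)*53 = 9*53 = 477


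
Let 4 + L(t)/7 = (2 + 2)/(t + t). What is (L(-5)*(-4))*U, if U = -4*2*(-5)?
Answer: 4928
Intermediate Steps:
L(t) = -28 + 14/t (L(t) = -28 + 7*((2 + 2)/(t + t)) = -28 + 7*(4/((2*t))) = -28 + 7*(4*(1/(2*t))) = -28 + 7*(2/t) = -28 + 14/t)
U = 40 (U = -8*(-5) = 40)
(L(-5)*(-4))*U = ((-28 + 14/(-5))*(-4))*40 = ((-28 + 14*(-1/5))*(-4))*40 = ((-28 - 14/5)*(-4))*40 = -154/5*(-4)*40 = (616/5)*40 = 4928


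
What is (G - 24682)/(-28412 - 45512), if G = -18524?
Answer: 21603/36962 ≈ 0.58447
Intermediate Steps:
(G - 24682)/(-28412 - 45512) = (-18524 - 24682)/(-28412 - 45512) = -43206/(-73924) = -43206*(-1/73924) = 21603/36962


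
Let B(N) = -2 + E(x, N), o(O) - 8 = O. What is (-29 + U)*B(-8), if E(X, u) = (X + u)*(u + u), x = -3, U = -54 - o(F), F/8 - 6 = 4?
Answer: -29754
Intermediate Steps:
F = 80 (F = 48 + 8*4 = 48 + 32 = 80)
o(O) = 8 + O
U = -142 (U = -54 - (8 + 80) = -54 - 1*88 = -54 - 88 = -142)
E(X, u) = 2*u*(X + u) (E(X, u) = (X + u)*(2*u) = 2*u*(X + u))
B(N) = -2 + 2*N*(-3 + N)
(-29 + U)*B(-8) = (-29 - 142)*(-2 + 2*(-8)*(-3 - 8)) = -171*(-2 + 2*(-8)*(-11)) = -171*(-2 + 176) = -171*174 = -29754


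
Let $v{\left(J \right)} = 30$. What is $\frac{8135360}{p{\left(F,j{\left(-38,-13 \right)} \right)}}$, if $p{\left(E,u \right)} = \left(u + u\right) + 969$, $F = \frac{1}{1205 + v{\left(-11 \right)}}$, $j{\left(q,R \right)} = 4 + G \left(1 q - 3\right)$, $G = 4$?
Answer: $\frac{8135360}{649} \approx 12535.0$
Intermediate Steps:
$j{\left(q,R \right)} = -8 + 4 q$ ($j{\left(q,R \right)} = 4 + 4 \left(1 q - 3\right) = 4 + 4 \left(q - 3\right) = 4 + 4 \left(-3 + q\right) = 4 + \left(-12 + 4 q\right) = -8 + 4 q$)
$F = \frac{1}{1235}$ ($F = \frac{1}{1205 + 30} = \frac{1}{1235} \approx 0.00080972$)
$p{\left(E,u \right)} = 969 + 2 u$ ($p{\left(E,u \right)} = 2 u + 969 = 969 + 2 u$)
$\frac{8135360}{p{\left(F,j{\left(-38,-13 \right)} \right)}} = \frac{8135360}{969 + 2 \left(-8 + 4 \left(-38\right)\right)} = \frac{8135360}{969 + 2 \left(-8 - 152\right)} = \frac{8135360}{969 + 2 \left(-160\right)} = \frac{8135360}{969 - 320} = \frac{8135360}{649}$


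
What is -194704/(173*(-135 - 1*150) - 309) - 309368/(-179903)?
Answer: 25188408832/4462853721 ≈ 5.6440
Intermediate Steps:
-194704/(173*(-135 - 1*150) - 309) - 309368/(-179903) = -194704/(173*(-135 - 150) - 309) - 309368*(-1/179903) = -194704/(173*(-285) - 309) + 309368/179903 = -194704/(-49305 - 309) + 309368/179903 = -194704/(-49614) + 309368/179903 = -194704*(-1/49614) + 309368/179903 = 97352/24807 + 309368/179903 = 25188408832/4462853721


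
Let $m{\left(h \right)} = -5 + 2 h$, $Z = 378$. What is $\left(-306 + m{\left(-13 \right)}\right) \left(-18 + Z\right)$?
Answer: $-121320$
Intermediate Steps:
$\left(-306 + m{\left(-13 \right)}\right) \left(-18 + Z\right) = \left(-306 + \left(-5 + 2 \left(-13\right)\right)\right) \left(-18 + 378\right) = \left(-306 - 31\right) 360 = \left(-337\right) 360 = -121320$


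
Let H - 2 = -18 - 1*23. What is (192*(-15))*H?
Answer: 112320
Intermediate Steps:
H = -39 (H = 2 + (-18 - 1*23) = 2 + (-18 - 23) = 2 - 41 = -39)
(192*(-15))*H = (192*(-15))*(-39) = -2880*(-39) = 112320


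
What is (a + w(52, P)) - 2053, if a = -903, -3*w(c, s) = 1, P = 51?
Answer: -8869/3 ≈ -2956.3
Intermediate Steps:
w(c, s) = -1/3 (w(c, s) = -1/3*1 = -1/3)
(a + w(52, P)) - 2053 = (-903 - 1/3) - 2053 = -2710/3 - 2053 = -8869/3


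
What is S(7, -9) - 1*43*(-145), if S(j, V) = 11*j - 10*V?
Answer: 6402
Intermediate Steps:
S(j, V) = -10*V + 11*j
S(7, -9) - 1*43*(-145) = (-10*(-9) + 11*7) - 1*43*(-145) = (90 + 77) - 43*(-145) = 167 + 6235 = 6402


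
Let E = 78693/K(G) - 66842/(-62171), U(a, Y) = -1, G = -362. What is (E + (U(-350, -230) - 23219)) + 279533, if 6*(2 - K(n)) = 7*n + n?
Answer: 23184606906219/90396634 ≈ 2.5648e+5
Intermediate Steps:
K(n) = 2 - 4*n/3 (K(n) = 2 - (7*n + n)/6 = 2 - 4*n/3)
E = 14774455777/90396634 (E = 78693/(2 - 4/3*(-362)) - 66842/(-62171) = 78693/(2 + 1448/3) - 66842*(-1/62171) = 78693/(1454/3) + 66842/62171 = 78693*(3/1454) + 66842/62171 = 236079/1454 + 66842/62171 = 14774455777/90396634 ≈ 163.44)
(E + (U(-350, -230) - 23219)) + 279533 = (14774455777/90396634 + (-1 - 23219)) + 279533 = (14774455777/90396634 - 23220) + 279533 = -2084235385703/90396634 + 279533 = 23184606906219/90396634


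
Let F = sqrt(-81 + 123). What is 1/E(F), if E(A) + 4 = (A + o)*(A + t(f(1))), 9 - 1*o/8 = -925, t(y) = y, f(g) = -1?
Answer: 177/54500023 + 7471*sqrt(42)/2289000966 ≈ 2.4400e-5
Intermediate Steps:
o = 7472 (o = 72 - 8*(-925) = 72 + 7400 = 7472)
F = sqrt(42) ≈ 6.4807
E(A) = -4 + (-1 + A)*(7472 + A) (E(A) = -4 + (A + 7472)*(A - 1) = -4 + (7472 + A)*(-1 + A) = -4 + (-1 + A)*(7472 + A))
1/E(F) = 1/(-7476 + (sqrt(42))**2 + 7471*sqrt(42)) = 1/(-7476 + 42 + 7471*sqrt(42)) = 1/(-7434 + 7471*sqrt(42))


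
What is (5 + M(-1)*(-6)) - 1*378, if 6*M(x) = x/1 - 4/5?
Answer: -1856/5 ≈ -371.20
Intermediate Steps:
M(x) = -2/15 + x/6 (M(x) = (x/1 - 4/5)/6 = (x*1 - 4*1/5)/6 = (x - 4/5)/6 = (-4/5 + x)/6 = -2/15 + x/6)
(5 + M(-1)*(-6)) - 1*378 = (5 + (-2/15 + (1/6)*(-1))*(-6)) - 1*378 = (5 + (-2/15 - 1/6)*(-6)) - 378 = (5 - 3/10*(-6)) - 378 = (5 + 9/5) - 378 = 34/5 - 378 = -1856/5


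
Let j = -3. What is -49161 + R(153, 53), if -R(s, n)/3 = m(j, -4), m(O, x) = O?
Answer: -49152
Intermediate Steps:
R(s, n) = 9 (R(s, n) = -3*(-3) = 9)
-49161 + R(153, 53) = -49161 + 9 = -49152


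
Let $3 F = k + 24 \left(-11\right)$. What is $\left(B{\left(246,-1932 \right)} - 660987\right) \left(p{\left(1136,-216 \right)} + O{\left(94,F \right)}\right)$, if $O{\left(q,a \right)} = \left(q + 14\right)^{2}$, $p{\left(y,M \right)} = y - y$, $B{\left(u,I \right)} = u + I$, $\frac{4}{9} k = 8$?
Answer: $-7729417872$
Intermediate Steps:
$k = 18$ ($k = \frac{9}{4} \cdot 8 = 18$)
$F = -82$ ($F = \frac{18 + 24 \left(-11\right)}{3} = \frac{18 - 264}{3} = \frac{1}{3} \left(-246\right) = -82$)
$B{\left(u,I \right)} = I + u$
$p{\left(y,M \right)} = 0$
$O{\left(q,a \right)} = \left(14 + q\right)^{2}$
$\left(B{\left(246,-1932 \right)} - 660987\right) \left(p{\left(1136,-216 \right)} + O{\left(94,F \right)}\right) = \left(\left(-1932 + 246\right) - 660987\right) \left(0 + \left(14 + 94\right)^{2}\right) = \left(-1686 - 660987\right) \left(0 + 108^{2}\right) = - 662673 \left(0 + 11664\right) = \left(-662673\right) 11664 = -7729417872$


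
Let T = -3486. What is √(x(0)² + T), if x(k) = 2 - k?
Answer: I*√3482 ≈ 59.008*I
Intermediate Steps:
√(x(0)² + T) = √((2 - 1*0)² - 3486) = √((2 + 0)² - 3486) = √(2² - 3486) = √(4 - 3486) = √(-3482) = I*√3482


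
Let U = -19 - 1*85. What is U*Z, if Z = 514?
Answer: -53456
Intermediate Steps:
U = -104 (U = -19 - 85 = -104)
U*Z = -104*514 = -53456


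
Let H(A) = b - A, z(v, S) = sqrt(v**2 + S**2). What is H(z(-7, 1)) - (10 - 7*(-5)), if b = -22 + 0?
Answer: -67 - 5*sqrt(2) ≈ -74.071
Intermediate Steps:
b = -22
z(v, S) = sqrt(S**2 + v**2)
H(A) = -22 - A
H(z(-7, 1)) - (10 - 7*(-5)) = (-22 - sqrt(1**2 + (-7)**2)) - (10 - 7*(-5)) = (-22 - sqrt(1 + 49)) - (10 + 35) = (-22 - sqrt(50)) - 1*45 = (-22 - 5*sqrt(2)) - 45 = -67 - 5*sqrt(2)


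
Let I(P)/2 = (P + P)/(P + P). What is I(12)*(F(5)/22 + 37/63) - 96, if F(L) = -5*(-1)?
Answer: -65399/693 ≈ -94.371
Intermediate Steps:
F(L) = 5
I(P) = 2 (I(P) = 2*((P + P)/(P + P)) = 2*((2*P)/((2*P))) = 2*((2*P)*(1/(2*P))) = 2*1 = 2)
I(12)*(F(5)/22 + 37/63) - 96 = 2*(5/22 + 37/63) - 96 = 2*(1129/1386) - 96 = 1129/693 - 96 = -65399/693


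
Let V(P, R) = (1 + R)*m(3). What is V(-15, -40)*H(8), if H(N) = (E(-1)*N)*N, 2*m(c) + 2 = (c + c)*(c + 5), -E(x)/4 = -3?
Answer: -688896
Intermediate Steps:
E(x) = 12 (E(x) = -4*(-3) = 12)
m(c) = -1 + c*(5 + c) (m(c) = -1 + ((c + c)*(c + 5))/2 = -1 + ((2*c)*(5 + c))/2 = -1 + (2*c*(5 + c))/2 = -1 + c*(5 + c))
V(P, R) = 23 + 23*R (V(P, R) = (1 + R)*(-1 + 3² + 5*3) = (1 + R)*(-1 + 9 + 15) = (1 + R)*23 = 23 + 23*R)
H(N) = 12*N² (H(N) = (12*N)*N = 12*N²)
V(-15, -40)*H(8) = (23 + 23*(-40))*(12*8²) = (23 - 920)*(12*64) = -897*768 = -688896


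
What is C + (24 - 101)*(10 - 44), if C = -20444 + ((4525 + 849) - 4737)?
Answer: -17189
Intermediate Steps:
C = -19807 (C = -20444 + (5374 - 4737) = -20444 + 637 = -19807)
C + (24 - 101)*(10 - 44) = -19807 + (24 - 101)*(10 - 44) = -19807 - 77*(-34) = -19807 + 2618 = -17189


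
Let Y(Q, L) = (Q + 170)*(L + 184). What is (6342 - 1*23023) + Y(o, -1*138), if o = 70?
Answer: -5641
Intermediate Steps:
Y(Q, L) = (170 + Q)*(184 + L)
(6342 - 1*23023) + Y(o, -1*138) = (6342 - 1*23023) + (31280 + 170*(-1*138) + 184*70 - 1*138*70) = (6342 - 23023) + (31280 + 170*(-138) + 12880 - 138*70) = -16681 + (31280 - 23460 + 12880 - 9660) = -16681 + 11040 = -5641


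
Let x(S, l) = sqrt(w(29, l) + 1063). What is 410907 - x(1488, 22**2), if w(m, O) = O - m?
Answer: 410907 - sqrt(1518) ≈ 4.1087e+5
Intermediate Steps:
x(S, l) = sqrt(1034 + l) (x(S, l) = sqrt((l - 1*29) + 1063) = sqrt((l - 29) + 1063) = sqrt((-29 + l) + 1063) = sqrt(1034 + l))
410907 - x(1488, 22**2) = 410907 - sqrt(1034 + 22**2) = 410907 - sqrt(1034 + 484) = 410907 - sqrt(1518)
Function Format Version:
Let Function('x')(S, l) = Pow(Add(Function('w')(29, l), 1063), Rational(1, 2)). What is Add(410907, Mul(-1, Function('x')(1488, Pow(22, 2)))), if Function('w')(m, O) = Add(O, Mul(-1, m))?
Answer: Add(410907, Mul(-1, Pow(1518, Rational(1, 2)))) ≈ 4.1087e+5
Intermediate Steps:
Function('x')(S, l) = Pow(Add(1034, l), Rational(1, 2)) (Function('x')(S, l) = Pow(Add(Add(l, Mul(-1, 29)), 1063), Rational(1, 2)) = Pow(Add(Add(l, -29), 1063), Rational(1, 2)) = Pow(Add(Add(-29, l), 1063), Rational(1, 2)) = Pow(Add(1034, l), Rational(1, 2)))
Add(410907, Mul(-1, Function('x')(1488, Pow(22, 2)))) = Add(410907, Mul(-1, Pow(Add(1034, Pow(22, 2)), Rational(1, 2)))) = Add(410907, Mul(-1, Pow(Add(1034, 484), Rational(1, 2)))) = Add(410907, Mul(-1, Pow(1518, Rational(1, 2))))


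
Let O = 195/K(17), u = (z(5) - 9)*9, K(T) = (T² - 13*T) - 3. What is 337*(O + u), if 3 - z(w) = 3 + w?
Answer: -41451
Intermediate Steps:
z(w) = -w (z(w) = 3 - (3 + w) = 3 + (-3 - w) = -w)
K(T) = -3 + T² - 13*T
u = -126 (u = (-1*5 - 9)*9 = (-5 - 9)*9 = -14*9 = -126)
O = 3 (O = 195/(-3 + 17² - 13*17) = 195/(-3 + 289 - 221) = 195/65 = 195*(1/65) = 3)
337*(O + u) = 337*(3 - 126) = 337*(-123) = -41451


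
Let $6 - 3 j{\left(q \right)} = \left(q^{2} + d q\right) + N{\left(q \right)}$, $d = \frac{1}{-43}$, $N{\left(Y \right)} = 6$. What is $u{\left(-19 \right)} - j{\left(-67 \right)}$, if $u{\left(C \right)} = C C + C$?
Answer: $\frac{237212}{129} \approx 1838.9$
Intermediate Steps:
$u{\left(C \right)} = C + C^{2}$ ($u{\left(C \right)} = C^{2} + C = C + C^{2}$)
$d = - \frac{1}{43} \approx -0.023256$
$j{\left(q \right)} = - \frac{q^{2}}{3} + \frac{q}{129}$ ($j{\left(q \right)} = 2 - \frac{\left(q^{2} - \frac{q}{43}\right) + 6}{3} = 2 - \frac{6 + q^{2} - \frac{q}{43}}{3} = 2 - \left(2 - \frac{q}{129} + \frac{q^{2}}{3}\right) = - \frac{q^{2}}{3} + \frac{q}{129}$)
$u{\left(-19 \right)} - j{\left(-67 \right)} = - 19 \left(1 - 19\right) - \frac{1}{129} \left(-67\right) \left(1 - -2881\right) = \left(-19\right) \left(-18\right) - \frac{1}{129} \left(-67\right) \left(1 + 2881\right) = 342 - \frac{1}{129} \left(-67\right) 2882 = 342 - - \frac{193094}{129} = 342 + \frac{193094}{129} = \frac{237212}{129}$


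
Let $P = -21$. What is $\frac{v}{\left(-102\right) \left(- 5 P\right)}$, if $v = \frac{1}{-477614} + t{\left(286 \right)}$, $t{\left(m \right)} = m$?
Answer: $- \frac{136597603}{5115245940} \approx -0.026704$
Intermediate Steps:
$v = \frac{136597603}{477614}$ ($v = \frac{1}{-477614} + 286 = - \frac{1}{477614} + 286 = \frac{136597603}{477614} \approx 286.0$)
$\frac{v}{\left(-102\right) \left(- 5 P\right)} = \frac{136597603}{477614 \left(- 102 \left(\left(-5\right) \left(-21\right)\right)\right)} = \frac{136597603}{477614 \left(\left(-102\right) 105\right)} = \frac{136597603}{477614 \left(-10710\right)} = \frac{136597603}{477614} \left(- \frac{1}{10710}\right) = - \frac{136597603}{5115245940}$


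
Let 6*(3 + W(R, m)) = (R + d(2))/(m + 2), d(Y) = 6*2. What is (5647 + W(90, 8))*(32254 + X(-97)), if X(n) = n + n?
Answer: 181001142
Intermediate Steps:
X(n) = 2*n
d(Y) = 12
W(R, m) = -3 + (12 + R)/(6*(2 + m)) (W(R, m) = -3 + ((R + 12)/(m + 2))/6 = -3 + ((12 + R)/(2 + m))/6 = -3 + (12 + R)/(6*(2 + m)))
(5647 + W(90, 8))*(32254 + X(-97)) = (5647 + (-24 + 90 - 18*8)/(6*(2 + 8)))*(32254 + 2*(-97)) = (5647 + (⅙)*(-24 + 90 - 144)/10)*(32254 - 194) = (5647 + (⅙)*(⅒)*(-78))*32060 = (5647 - 13/10)*32060 = (56457/10)*32060 = 181001142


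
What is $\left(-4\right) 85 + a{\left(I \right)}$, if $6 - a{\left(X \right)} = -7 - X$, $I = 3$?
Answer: $-324$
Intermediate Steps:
$a{\left(X \right)} = 13 + X$ ($a{\left(X \right)} = 6 - \left(-7 - X\right) = 6 + \left(7 + X\right) = 13 + X$)
$\left(-4\right) 85 + a{\left(I \right)} = \left(-4\right) 85 + \left(13 + 3\right) = -340 + 16 = -324$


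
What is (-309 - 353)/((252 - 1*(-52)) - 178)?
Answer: -331/63 ≈ -5.2540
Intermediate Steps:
(-309 - 353)/((252 - 1*(-52)) - 178) = -662/((252 + 52) - 178) = -662/(304 - 178) = -662/126 = -662*1/126 = -331/63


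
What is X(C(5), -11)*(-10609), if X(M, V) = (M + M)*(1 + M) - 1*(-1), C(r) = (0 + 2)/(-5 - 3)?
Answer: -53045/8 ≈ -6630.6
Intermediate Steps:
C(r) = -1/4 (C(r) = 2/(-8) = 2*(-1/8) = -1/4)
X(M, V) = 1 + 2*M*(1 + M) (X(M, V) = (2*M)*(1 + M) + 1 = 2*M*(1 + M) + 1 = 1 + 2*M*(1 + M))
X(C(5), -11)*(-10609) = (1 + 2*(-1/4) + 2*(-1/4)**2)*(-10609) = (1 - 1/2 + 2*(1/16))*(-10609) = (1 - 1/2 + 1/8)*(-10609) = (5/8)*(-10609) = -53045/8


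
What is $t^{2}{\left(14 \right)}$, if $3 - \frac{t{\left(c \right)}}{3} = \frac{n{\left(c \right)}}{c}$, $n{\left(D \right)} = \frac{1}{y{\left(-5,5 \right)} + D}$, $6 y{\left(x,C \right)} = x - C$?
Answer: $\frac{21650409}{268324} \approx 80.688$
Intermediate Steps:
$y{\left(x,C \right)} = - \frac{C}{6} + \frac{x}{6}$ ($y{\left(x,C \right)} = \frac{x - C}{6} = - \frac{C}{6} + \frac{x}{6}$)
$n{\left(D \right)} = \frac{1}{- \frac{5}{3} + D}$ ($n{\left(D \right)} = \frac{1}{\left(\left(- \frac{1}{6}\right) 5 + \frac{1}{6} \left(-5\right)\right) + D} = \frac{1}{\left(- \frac{5}{6} - \frac{5}{6}\right) + D} = \frac{1}{- \frac{5}{3} + D}$)
$t{\left(c \right)} = 9 - \frac{9}{c \left(-5 + 3 c\right)}$ ($t{\left(c \right)} = 9 - 3 \frac{3 \frac{1}{-5 + 3 c}}{c} = 9 - 3 \frac{3}{c \left(-5 + 3 c\right)} = 9 - \frac{9}{c \left(-5 + 3 c\right)}$)
$t^{2}{\left(14 \right)} = \left(9 - \frac{3}{14 \left(- \frac{5}{3} + 14\right)}\right)^{2} = \left(9 - \frac{3}{14 \cdot \frac{37}{3}}\right)^{2} = \left(9 - \frac{3}{14} \cdot \frac{3}{37}\right)^{2} = \left(9 - \frac{9}{518}\right)^{2} = \left(\frac{4653}{518}\right)^{2} = \frac{21650409}{268324}$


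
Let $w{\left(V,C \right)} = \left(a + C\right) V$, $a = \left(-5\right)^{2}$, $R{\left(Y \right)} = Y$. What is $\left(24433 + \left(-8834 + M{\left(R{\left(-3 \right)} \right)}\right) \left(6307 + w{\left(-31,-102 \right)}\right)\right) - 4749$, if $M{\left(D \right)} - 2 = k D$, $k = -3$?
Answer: $-76687478$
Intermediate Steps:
$M{\left(D \right)} = 2 - 3 D$
$a = 25$
$w{\left(V,C \right)} = V \left(25 + C\right)$ ($w{\left(V,C \right)} = \left(25 + C\right) V = V \left(25 + C\right)$)
$\left(24433 + \left(-8834 + M{\left(R{\left(-3 \right)} \right)}\right) \left(6307 + w{\left(-31,-102 \right)}\right)\right) - 4749 = \left(24433 + \left(-8834 + \left(2 - -9\right)\right) \left(6307 - 31 \left(25 - 102\right)\right)\right) - 4749 = \left(24433 + \left(-8834 + \left(2 + 9\right)\right) \left(6307 - -2387\right)\right) - 4749 = \left(24433 + \left(-8834 + 11\right) \left(6307 + 2387\right)\right) - 4749 = \left(24433 - 76707162\right) - 4749 = -76682729 - 4749 = -76687478$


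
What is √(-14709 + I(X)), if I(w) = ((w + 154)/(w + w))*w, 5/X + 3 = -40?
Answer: I*√108218702/86 ≈ 120.96*I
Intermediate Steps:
X = -5/43 (X = 5/(-3 - 40) = 5/(-43) = 5*(-1/43) = -5/43 ≈ -0.11628)
I(w) = 77 + w/2 (I(w) = ((154 + w)/((2*w)))*w = ((154 + w)*(1/(2*w)))*w = ((154 + w)/(2*w))*w = 77 + w/2)
√(-14709 + I(X)) = √(-14709 + (77 + (½)*(-5/43))) = √(-14709 + (77 - 5/86)) = √(-14709 + 6617/86) = √(-1258357/86) = I*√108218702/86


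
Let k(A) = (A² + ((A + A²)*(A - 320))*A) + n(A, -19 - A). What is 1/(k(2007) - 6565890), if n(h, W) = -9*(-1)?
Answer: 1/13644997337472 ≈ 7.3287e-14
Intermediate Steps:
n(h, W) = 9
k(A) = 9 + A² + A*(-320 + A)*(A + A²) (k(A) = (A² + ((A + A²)*(A - 320))*A) + 9 = (A² + ((A + A²)*(-320 + A))*A) + 9 = (A² + ((-320 + A)*(A + A²))*A) + 9 = (A² + A*(-320 + A)*(A + A²)) + 9 = 9 + A² + A*(-320 + A)*(A + A²))
1/(k(2007) - 6565890) = 1/((9 + 2007⁴ - 319*2007² - 319*2007³) - 6565890) = 1/((9 + 16225178746401 - 319*4028049 - 319*8084294343) - 6565890) = 1/((9 + 16225178746401 - 1284947631 - 2578889895417) - 6565890) = 1/(13645003903362 - 6565890) = 1/13644997337472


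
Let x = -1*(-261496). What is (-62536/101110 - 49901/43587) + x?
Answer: 576213215490989/2203540785 ≈ 2.6149e+5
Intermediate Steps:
x = 261496
(-62536/101110 - 49901/43587) + x = (-62536/101110 - 49901/43587) + 261496 = (-62536*1/101110 - 49901*1/43587) + 261496 = (-31268/50555 - 49901/43587) + 261496 = -3885623371/2203540785 + 261496 = 576213215490989/2203540785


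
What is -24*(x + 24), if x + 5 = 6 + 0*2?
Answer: -600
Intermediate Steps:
x = 1 (x = -5 + (6 + 0*2) = -5 + (6 + 0) = -5 + 6 = 1)
-24*(x + 24) = -24*(1 + 24) = -24*25 = -600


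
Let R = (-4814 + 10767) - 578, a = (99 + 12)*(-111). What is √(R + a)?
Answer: I*√6946 ≈ 83.343*I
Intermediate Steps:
a = -12321 (a = 111*(-111) = -12321)
R = 5375 (R = 5953 - 578 = 5375)
√(R + a) = √(5375 - 12321) = √(-6946) = I*√6946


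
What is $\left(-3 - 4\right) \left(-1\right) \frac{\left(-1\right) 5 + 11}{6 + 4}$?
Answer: $\frac{21}{5} \approx 4.2$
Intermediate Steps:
$\left(-3 - 4\right) \left(-1\right) \frac{\left(-1\right) 5 + 11}{6 + 4} = \left(-3 - 4\right) \left(-1\right) \frac{-5 + 11}{10} = \left(-7\right) \left(-1\right) 6 \cdot \frac{1}{10} = 7 \cdot \frac{3}{5} = \frac{21}{5}$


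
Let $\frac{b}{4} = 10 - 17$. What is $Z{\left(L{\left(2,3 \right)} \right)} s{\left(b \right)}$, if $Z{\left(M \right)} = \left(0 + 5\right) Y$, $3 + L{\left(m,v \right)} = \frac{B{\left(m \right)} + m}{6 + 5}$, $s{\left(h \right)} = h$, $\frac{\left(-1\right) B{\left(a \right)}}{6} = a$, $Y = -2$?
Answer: $280$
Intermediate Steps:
$b = -28$ ($b = 4 \left(10 - 17\right) = 4 \left(-7\right) = -28$)
$B{\left(a \right)} = - 6 a$
$L{\left(m,v \right)} = -3 - \frac{5 m}{11}$ ($L{\left(m,v \right)} = -3 + \frac{- 6 m + m}{6 + 5} = -3 + \frac{\left(-5\right) m}{11} = -3 + - 5 m \frac{1}{11} = -3 - \frac{5 m}{11}$)
$Z{\left(M \right)} = -10$ ($Z{\left(M \right)} = \left(0 + 5\right) \left(-2\right) = 5 \left(-2\right) = -10$)
$Z{\left(L{\left(2,3 \right)} \right)} s{\left(b \right)} = \left(-10\right) \left(-28\right) = 280$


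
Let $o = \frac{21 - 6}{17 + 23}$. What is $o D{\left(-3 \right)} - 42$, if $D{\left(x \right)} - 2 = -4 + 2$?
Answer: $-42$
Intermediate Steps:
$o = \frac{3}{8}$ ($o = \frac{15}{40} = 15 \cdot \frac{1}{40} = \frac{3}{8} \approx 0.375$)
$D{\left(x \right)} = 0$ ($D{\left(x \right)} = 2 + \left(-4 + 2\right) = 2 - 2 = 0$)
$o D{\left(-3 \right)} - 42 = \frac{3}{8} \cdot 0 - 42 = 0 - 42 = -42$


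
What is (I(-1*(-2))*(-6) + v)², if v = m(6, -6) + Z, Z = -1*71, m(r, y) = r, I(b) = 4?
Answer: 7921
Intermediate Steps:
Z = -71
v = -65 (v = 6 - 71 = -65)
(I(-1*(-2))*(-6) + v)² = (4*(-6) - 65)² = (-24 - 65)² = (-89)² = 7921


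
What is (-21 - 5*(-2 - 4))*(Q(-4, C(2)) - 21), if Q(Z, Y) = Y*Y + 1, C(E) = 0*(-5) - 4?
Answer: -36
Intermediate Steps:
C(E) = -4 (C(E) = 0 - 4 = -4)
Q(Z, Y) = 1 + Y**2 (Q(Z, Y) = Y**2 + 1 = 1 + Y**2)
(-21 - 5*(-2 - 4))*(Q(-4, C(2)) - 21) = (-21 - 5*(-2 - 4))*((1 + (-4)**2) - 21) = (-21 - 5*(-6))*((1 + 16) - 21) = (-21 + 30)*(17 - 21) = 9*(-4) = -36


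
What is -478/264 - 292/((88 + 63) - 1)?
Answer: -4133/1100 ≈ -3.7573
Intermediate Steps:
-478/264 - 292/((88 + 63) - 1) = -478*1/264 - 292/(151 - 1) = -239/132 - 292/150 = -239/132 - 292*1/150 = -239/132 - 146/75 = -4133/1100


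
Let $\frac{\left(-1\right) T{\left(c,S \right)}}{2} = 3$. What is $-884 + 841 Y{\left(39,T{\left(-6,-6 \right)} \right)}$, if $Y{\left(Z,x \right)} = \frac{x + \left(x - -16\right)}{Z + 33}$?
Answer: $- \frac{15071}{18} \approx -837.28$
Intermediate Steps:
$T{\left(c,S \right)} = -6$ ($T{\left(c,S \right)} = \left(-2\right) 3 = -6$)
$Y{\left(Z,x \right)} = \frac{16 + 2 x}{33 + Z}$ ($Y{\left(Z,x \right)} = \frac{x + \left(x + 16\right)}{33 + Z} = \frac{x + \left(16 + x\right)}{33 + Z} = \frac{16 + 2 x}{33 + Z}$)
$-884 + 841 Y{\left(39,T{\left(-6,-6 \right)} \right)} = -884 + 841 \frac{2 \left(8 - 6\right)}{33 + 39} = -884 + 841 \cdot 2 \cdot \frac{1}{72} \cdot 2 = -884 + 841 \cdot \frac{1}{18} = -884 + \frac{841}{18} = - \frac{15071}{18}$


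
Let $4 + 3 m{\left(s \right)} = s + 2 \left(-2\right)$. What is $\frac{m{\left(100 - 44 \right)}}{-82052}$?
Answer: $- \frac{4}{20513} \approx -0.000195$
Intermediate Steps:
$m{\left(s \right)} = - \frac{8}{3} + \frac{s}{3}$ ($m{\left(s \right)} = - \frac{4}{3} + \frac{s + 2 \left(-2\right)}{3} = - \frac{4}{3} + \frac{s - 4}{3} = - \frac{4}{3} + \frac{-4 + s}{3} = - \frac{4}{3} + \left(- \frac{4}{3} + \frac{s}{3}\right) = - \frac{8}{3} + \frac{s}{3}$)
$\frac{m{\left(100 - 44 \right)}}{-82052} = \frac{- \frac{8}{3} + \frac{100 - 44}{3}}{-82052} = \left(- \frac{8}{3} + \frac{100 - 44}{3}\right) \left(- \frac{1}{82052}\right) = \left(- \frac{8}{3} + \frac{1}{3} \cdot 56\right) \left(- \frac{1}{82052}\right) = \left(- \frac{8}{3} + \frac{56}{3}\right) \left(- \frac{1}{82052}\right) = 16 \left(- \frac{1}{82052}\right) = - \frac{4}{20513}$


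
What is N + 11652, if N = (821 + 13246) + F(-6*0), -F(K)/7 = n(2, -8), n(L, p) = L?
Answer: 25705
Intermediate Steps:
F(K) = -14 (F(K) = -7*2 = -14)
N = 14053 (N = (821 + 13246) - 14 = 14067 - 14 = 14053)
N + 11652 = 14053 + 11652 = 25705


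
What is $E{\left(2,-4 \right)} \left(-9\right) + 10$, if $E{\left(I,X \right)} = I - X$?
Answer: $-44$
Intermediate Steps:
$E{\left(2,-4 \right)} \left(-9\right) + 10 = \left(2 - -4\right) \left(-9\right) + 10 = \left(2 + 4\right) \left(-9\right) + 10 = 6 \left(-9\right) + 10 = -54 + 10 = -44$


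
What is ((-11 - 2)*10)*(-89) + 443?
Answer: 12013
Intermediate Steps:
((-11 - 2)*10)*(-89) + 443 = -13*10*(-89) + 443 = -130*(-89) + 443 = 11570 + 443 = 12013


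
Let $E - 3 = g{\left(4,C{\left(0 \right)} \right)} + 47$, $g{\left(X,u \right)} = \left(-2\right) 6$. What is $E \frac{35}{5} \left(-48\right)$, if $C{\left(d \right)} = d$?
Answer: $-12768$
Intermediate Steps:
$g{\left(X,u \right)} = -12$
$E = 38$ ($E = 3 + \left(-12 + 47\right) = 3 + 35 = 38$)
$E \frac{35}{5} \left(-48\right) = 38 \cdot \frac{35}{5} \left(-48\right) = 38 \cdot 35 \cdot \frac{1}{5} \left(-48\right) = 38 \cdot 7 \left(-48\right) = 266 \left(-48\right) = -12768$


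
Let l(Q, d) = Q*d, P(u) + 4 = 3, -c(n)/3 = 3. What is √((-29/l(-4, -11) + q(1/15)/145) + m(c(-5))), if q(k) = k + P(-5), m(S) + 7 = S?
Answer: I*√1526310687/9570 ≈ 4.0823*I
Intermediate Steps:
c(n) = -9 (c(n) = -3*3 = -9)
P(u) = -1 (P(u) = -4 + 3 = -1)
m(S) = -7 + S
q(k) = -1 + k (q(k) = k - 1 = -1 + k)
√((-29/l(-4, -11) + q(1/15)/145) + m(c(-5))) = √((-29/((-4*(-11))) + (-1 + 1/15)/145) + (-7 - 9)) = √((-29/44 + (-1 + 1/15)*(1/145)) - 16) = √((-29*1/44 - 14/15*1/145) - 16) = √((-29/44 - 14/2175) - 16) = √(-63691/95700 - 16) = √(-1594891/95700) = I*√1526310687/9570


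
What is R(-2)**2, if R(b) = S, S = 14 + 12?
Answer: 676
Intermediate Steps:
S = 26
R(b) = 26
R(-2)**2 = 26**2 = 676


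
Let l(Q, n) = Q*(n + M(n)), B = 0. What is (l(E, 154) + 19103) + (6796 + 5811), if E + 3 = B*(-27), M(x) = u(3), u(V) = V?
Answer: 31239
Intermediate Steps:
M(x) = 3
E = -3 (E = -3 + 0*(-27) = -3 + 0 = -3)
l(Q, n) = Q*(3 + n) (l(Q, n) = Q*(n + 3) = Q*(3 + n))
(l(E, 154) + 19103) + (6796 + 5811) = (-3*(3 + 154) + 19103) + (6796 + 5811) = (-3*157 + 19103) + 12607 = (-471 + 19103) + 12607 = 18632 + 12607 = 31239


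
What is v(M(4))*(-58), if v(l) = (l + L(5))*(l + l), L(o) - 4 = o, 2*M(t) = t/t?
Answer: -551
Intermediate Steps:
M(t) = ½ (M(t) = (t/t)/2 = (½)*1 = ½)
L(o) = 4 + o
v(l) = 2*l*(9 + l) (v(l) = (l + (4 + 5))*(l + l) = (l + 9)*(2*l) = (9 + l)*(2*l) = 2*l*(9 + l))
v(M(4))*(-58) = (2*(½)*(9 + ½))*(-58) = (2*(½)*(19/2))*(-58) = (19/2)*(-58) = -551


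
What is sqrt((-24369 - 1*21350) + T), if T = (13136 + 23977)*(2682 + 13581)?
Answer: 10*sqrt(6035230) ≈ 24567.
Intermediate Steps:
T = 603568719 (T = 37113*16263 = 603568719)
sqrt((-24369 - 1*21350) + T) = sqrt((-24369 - 1*21350) + 603568719) = sqrt((-24369 - 21350) + 603568719) = sqrt(-45719 + 603568719) = sqrt(603523000) = 10*sqrt(6035230)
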